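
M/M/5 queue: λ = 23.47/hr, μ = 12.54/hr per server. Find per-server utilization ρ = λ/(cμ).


ρ = λ/(cμ) = 23.47/(5·12.54) = 23.47/62.70 = 0.3743

Final: 0.3743


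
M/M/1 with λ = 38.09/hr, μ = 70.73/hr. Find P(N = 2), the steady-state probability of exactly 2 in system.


ρ = 38.09/70.73 = 0.5385
P_n = (1−ρ)·ρ^n = (1 − 0.5385)·0.5385^2 = 0.4615·0.290011 = 0.133832

Final: 0.133832


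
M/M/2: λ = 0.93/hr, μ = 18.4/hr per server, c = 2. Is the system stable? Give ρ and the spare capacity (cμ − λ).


Total capacity cμ = 2·18.4 = 36.80/hr
ρ = λ/(cμ) = 0.93/36.80 = 0.02527
Stable ⇔ ρ < 1: YES
Spare capacity = cμ − λ = 36.80 − 0.93 = 35.87/hr

Final: ρ = 0.02527; stable; margin = 35.87/hr


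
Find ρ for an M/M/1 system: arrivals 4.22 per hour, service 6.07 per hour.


ρ = λ/μ = 4.22/6.07 = 0.6952

Final: 0.6952


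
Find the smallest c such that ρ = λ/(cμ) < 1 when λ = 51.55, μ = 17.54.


Stability requires cμ > λ ⇔ c > λ/μ.
λ/μ = 51.55/17.54 = 2.9390
Minimum integer c = ⌊2.9390⌋ + 1 = 3
Check: 3·17.54 = 52.62 > 51.55, while 2·17.54 = 35.08 ≤ 51.55

Final: 3 servers


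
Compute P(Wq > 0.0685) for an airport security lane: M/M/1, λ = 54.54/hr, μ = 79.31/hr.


ρ = 54.54/79.31 = 0.6877
P(Wq > t) = ρ·e^{−(μ−λ)t} = 0.6877·e^{−1.6967}
= 0.6877·0.183279 = 0.126038

Final: 0.126038


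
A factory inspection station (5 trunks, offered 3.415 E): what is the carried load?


B(5,3.415) = 0.146493 (Erlang-B)
Carried load = a(1 − B) = 3.415·(1 − 0.146493) = 3.415·0.853507 = 2.9147 E

Final: 2.9147 Erlangs


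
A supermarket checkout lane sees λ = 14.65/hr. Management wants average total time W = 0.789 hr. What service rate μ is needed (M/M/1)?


W = 1/(μ−λ) ⇒ μ − λ = 1/W = 1/0.789 = 1.2674
μ = λ + 1/W = 14.65 + 1.2674 = 15.9174 per hr

Final: 15.9174 /hr


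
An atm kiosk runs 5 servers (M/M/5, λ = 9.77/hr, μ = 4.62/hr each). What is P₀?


a = λ/μ = 9.77/4.62 = 2.1147; ρ = a/c = 0.4229
Σ_{k=0}^{4} a^k/k! (terms k=0..4) = 1.00000 + 2.11472 + 2.23602 + 1.57618 + 0.83330 = 7.76021
Tail: a^5/(5!(1−ρ)) = 42.29246/(120·0.5771) = 0.61075
P₀ = 1/(7.76021 + 0.61075) = 1/8.37096 = 0.119461

Final: 0.119461


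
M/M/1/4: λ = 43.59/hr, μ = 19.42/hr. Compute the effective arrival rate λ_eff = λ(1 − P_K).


ρ = 2.2446; P_K = (1−ρ)ρ^4/(1−ρ^5) = 0.564391
λ_eff = λ(1 − P_K) = 43.59·(1 − 0.564391) = 43.59·0.435609 = 18.9882 /hr

Final: 18.9882 /hr


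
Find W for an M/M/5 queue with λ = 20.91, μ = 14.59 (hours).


a = 1.4332; ρ = 0.2866; P₀ = 0.238254
Lq = P₀·a^c·ρ/(c!(1−ρ)²) = 0.006762
Wq = Lq/λ = 0.006762/20.91 = 0.0003234 hr
W = Wq + 1/μ = 0.0003234 + 0.06854 = 0.06886 hr

Final: 0.06886 hr


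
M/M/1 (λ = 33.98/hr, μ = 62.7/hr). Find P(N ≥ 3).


ρ = 33.98/62.7 = 0.5419
P(N ≥ n) = ρ^n = 0.5419^3 = 0.159172

Final: 0.159172


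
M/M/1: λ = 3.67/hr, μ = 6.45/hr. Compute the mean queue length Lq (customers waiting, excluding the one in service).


ρ = 3.67/6.45 = 0.5690
Lq = ρ²/(1−ρ) = 0.3238/0.4310 = 0.7512

Final: 0.7512


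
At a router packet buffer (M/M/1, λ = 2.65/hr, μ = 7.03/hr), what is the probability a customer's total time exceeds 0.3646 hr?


W ~ Exponential(μ−λ) for M/M/1.
μ − λ = 7.03 − 2.65 = 4.3800
P(W > t) = e^{−(μ−λ)t} = e^{−1.5969} = 0.202514

Final: 0.202514


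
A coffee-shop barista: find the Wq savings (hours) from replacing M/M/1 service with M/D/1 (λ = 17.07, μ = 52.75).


ρ = 17.07/52.75 = 0.3236
Wq(M/M/1) = ρ/(μ−λ) = 0.3236/35.68 = 0.009070 hr
Wq(M/D/1) = ρ/(2(μ−λ)) = 0.004535 hr
Savings = 0.009070 − 0.004535 = 0.004535 hr

Final: 0.004535 hr


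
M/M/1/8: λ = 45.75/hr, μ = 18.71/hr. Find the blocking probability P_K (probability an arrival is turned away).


ρ = λ/μ = 45.75/18.71 = 2.4452
P_K = (1−ρ)ρ^K/(1−ρ^(K+1)) = (-1.4452·1278.022463)/(1 − 3125.041565)
= -1847.019102/-3124.041565 = 0.591227

Final: 0.591227


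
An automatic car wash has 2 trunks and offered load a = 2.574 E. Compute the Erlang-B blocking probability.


B(c,a) = (a^c/c!) / Σ_{k=0}^{c} a^k/k!
a^2/2! = 3.312738
Σ terms (k=0..2): 1.00000 + 2.57400 + 3.31274 = 6.886738
B = 3.312738/6.886738 = 0.481032

Final: 0.481032


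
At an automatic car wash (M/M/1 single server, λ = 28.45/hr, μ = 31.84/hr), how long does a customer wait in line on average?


ρ = 28.45/31.84 = 0.8935
Wq = ρ/(μ−λ) = 0.8935/(31.84 − 28.45) = 0.8935/3.39 = 0.2636 hr

Final: 0.2636 hr


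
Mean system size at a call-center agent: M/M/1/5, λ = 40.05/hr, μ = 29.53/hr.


ρ = 40.05/29.53 = 1.3562
L = ρ[1 − (K+1)ρ^K + Kρ^(K+1)] / [(1−ρ)(1−ρ^(K+1))]
Numerator: 1.3562·(1 − 6·4.588760 + 5·6.223496) = 6.218289
Denominator: (-0.3562)·(-5.223496) = 1.860860
L = 6.218289/1.860860 = 3.3416

Final: 3.3416


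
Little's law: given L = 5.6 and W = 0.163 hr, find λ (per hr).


λ = L/W = 5.6/0.163 = 34.3558 /hr

Final: 34.3558 /hr


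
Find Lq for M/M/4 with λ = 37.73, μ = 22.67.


a = λ/μ = 1.6643; ρ = a/4 = 0.4161
P₀ = 0.186389
Lq = P₀·a^c·ρ / (c!·(1−ρ)²) = 0.186389·7.67257·0.4161/(24·0.34096)
= 0.07271

Final: 0.07271


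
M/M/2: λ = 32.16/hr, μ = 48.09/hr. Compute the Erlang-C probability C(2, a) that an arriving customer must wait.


a = λ/μ = 0.6687; ρ = a/2 = 0.3344
P₀ = 0.498831 (from M/M/c formula)
C(c,a) = [a^c/(c!(1−ρ))]·P₀ = [0.44722/(2·0.6656)]·0.498831
= 0.33594·0.498831 = 0.167577

Final: 0.167577


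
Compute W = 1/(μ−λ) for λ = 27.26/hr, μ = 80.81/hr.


W = 1/(μ−λ) = 1/(80.81 − 27.26) = 1/53.55 = 0.01867 hr

Final: 0.01867 hr


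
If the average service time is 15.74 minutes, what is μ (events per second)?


μ = 1/(service time) in consistent units.
1 second = 0.0166667 min, so μ = 0.0166667/15.74 = 0.001059 per second

Final: 0.001059 /sec


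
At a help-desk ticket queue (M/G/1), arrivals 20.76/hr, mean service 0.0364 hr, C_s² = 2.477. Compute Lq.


ρ = λ·E[S] = 20.76·0.0364 = 0.7557
Lq = ρ²(1+C_s²)/(2(1−ρ)) = 0.5710·(1+2.477)/(2·0.2443)
= 0.5710·3.4770/0.4887 = 4.06298

Final: 4.06298


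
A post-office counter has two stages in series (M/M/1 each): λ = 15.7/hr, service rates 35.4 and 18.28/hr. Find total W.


Each node sees arrival rate λ = 15.7/hr (tandem ⇒ throughput preserved).
W₁ = 1/(μ₁−λ) = 1/(35.4−15.7) = 0.05076 hr
W₂ = 1/(μ₂−λ) = 1/(18.28−15.7) = 0.38760 hr
W_total = W₁ + W₂ = 0.05076 + 0.38760 = 0.43836 hr

Final: 0.43836 hr


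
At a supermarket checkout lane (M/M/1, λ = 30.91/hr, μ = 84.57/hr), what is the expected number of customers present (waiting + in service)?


ρ = λ/μ = 30.91/84.57 = 0.3655
L = ρ/(1−ρ) = 0.3655/(1 − 0.3655) = 0.3655/0.6345 = 0.5760

Final: 0.5760


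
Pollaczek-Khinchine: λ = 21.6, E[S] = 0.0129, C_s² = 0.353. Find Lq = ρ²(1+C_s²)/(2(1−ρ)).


ρ = λ·E[S] = 21.6·0.0129 = 0.2786
Lq = ρ²(1+C_s²)/(2(1−ρ)) = 0.07764·(1+0.353)/(2·0.7214)
= 0.07764·1.3530/1.4427 = 0.07281

Final: 0.07281


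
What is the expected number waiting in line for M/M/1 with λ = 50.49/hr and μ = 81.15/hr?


ρ = 50.49/81.15 = 0.6222
Lq = ρ²/(1−ρ) = 0.3871/0.3778 = 1.0246

Final: 1.0246


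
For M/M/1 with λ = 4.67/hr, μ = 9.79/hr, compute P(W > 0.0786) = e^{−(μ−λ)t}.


W ~ Exponential(μ−λ) for M/M/1.
μ − λ = 9.79 − 4.67 = 5.1200
P(W > t) = e^{−(μ−λ)t} = e^{−0.4024} = 0.668692

Final: 0.668692


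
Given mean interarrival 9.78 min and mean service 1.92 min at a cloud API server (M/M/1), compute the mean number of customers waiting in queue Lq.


λ = 60/9.78 = 6.1350 /hr
μ = 60/1.92 = 31.2500 /hr
ρ = λ/μ = 6.1350/31.2500 = 0.1963
Lq = ρ²/(1−ρ) = 0.03854/0.8037 = 0.04796

Final: 0.04796


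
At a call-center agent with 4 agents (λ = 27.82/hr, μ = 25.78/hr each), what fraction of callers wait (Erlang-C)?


a = λ/μ = 1.0791; ρ = a/4 = 0.2698
P₀ = 0.339188 (from M/M/c formula)
C(c,a) = [a^c/(c!(1−ρ))]·P₀ = [1.35612/(24·0.7302)]·0.339188
= 0.07738·0.339188 = 0.026247

Final: 0.026247


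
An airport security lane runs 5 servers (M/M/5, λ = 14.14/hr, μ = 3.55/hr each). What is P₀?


a = λ/μ = 14.14/3.55 = 3.9831; ρ = a/c = 0.7966
Σ_{k=0}^{4} a^k/k! (terms k=0..4) = 1.00000 + 3.98310 + 7.93254 + 10.53203 + 10.48752 = 33.93519
Tail: a^5/(5!(1−ρ)) = 1002.54825/(120·0.2034) = 41.07856
P₀ = 1/(33.93519 + 41.07856) = 1/75.01374 = 0.013331

Final: 0.013331


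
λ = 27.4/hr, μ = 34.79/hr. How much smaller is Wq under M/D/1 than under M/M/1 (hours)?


ρ = 27.4/34.79 = 0.7876
Wq(M/M/1) = ρ/(μ−λ) = 0.7876/7.39 = 0.10657 hr
Wq(M/D/1) = ρ/(2(μ−λ)) = 0.05329 hr
Savings = 0.10657 − 0.05329 = 0.05329 hr

Final: 0.05329 hr


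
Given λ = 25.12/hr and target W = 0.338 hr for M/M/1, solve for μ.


W = 1/(μ−λ) ⇒ μ − λ = 1/W = 1/0.338 = 2.9586
μ = λ + 1/W = 25.12 + 2.9586 = 28.0786 per hr

Final: 28.0786 /hr


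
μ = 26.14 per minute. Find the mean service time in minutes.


Mean service time = 1/μ = 1/26.14 minute = 0.03826 minute
In minutes: 0.03826 × 1 = 0.03826 min

Final: 0.03826 min


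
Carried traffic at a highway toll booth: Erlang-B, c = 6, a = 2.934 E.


B(6,2.934) = 0.048592 (Erlang-B)
Carried load = a(1 − B) = 2.934·(1 − 0.048592) = 2.934·0.951408 = 2.7914 E

Final: 2.7914 Erlangs


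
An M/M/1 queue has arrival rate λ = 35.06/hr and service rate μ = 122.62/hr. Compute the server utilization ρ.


ρ = λ/μ = 35.06/122.62 = 0.2859

Final: 0.2859


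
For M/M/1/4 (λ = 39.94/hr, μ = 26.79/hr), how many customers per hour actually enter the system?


ρ = 1.4909; P_K = (1−ρ)ρ^4/(1−ρ^5) = 0.380971
λ_eff = λ(1 − P_K) = 39.94·(1 − 0.380971) = 39.94·0.619029 = 24.7240 /hr

Final: 24.7240 /hr


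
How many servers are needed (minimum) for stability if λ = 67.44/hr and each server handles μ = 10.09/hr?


Stability requires cμ > λ ⇔ c > λ/μ.
λ/μ = 67.44/10.09 = 6.6838
Minimum integer c = ⌊6.6838⌋ + 1 = 7
Check: 7·10.09 = 70.63 > 67.44, while 6·10.09 = 60.54 ≤ 67.44

Final: 7 servers


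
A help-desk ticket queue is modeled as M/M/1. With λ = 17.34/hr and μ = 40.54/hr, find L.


ρ = λ/μ = 17.34/40.54 = 0.4277
L = ρ/(1−ρ) = 0.4277/(1 − 0.4277) = 0.4277/0.5723 = 0.7474

Final: 0.7474


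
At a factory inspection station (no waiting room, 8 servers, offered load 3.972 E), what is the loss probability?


B(c,a) = (a^c/c!) / Σ_{k=0}^{c} a^k/k!
a^8/8! = 1.536574
Σ terms (k=0..8): 1.00000 + 3.97200 + 7.88839 + 10.44423 + 10.37112 + 8.23882 + 5.45410 + 3.09481 + 1.53657 = 52.000046
B = 1.536574/52.000046 = 0.029549

Final: 0.029549


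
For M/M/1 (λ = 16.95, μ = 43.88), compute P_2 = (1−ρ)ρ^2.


ρ = 16.95/43.88 = 0.3863
P_n = (1−ρ)·ρ^n = (1 − 0.3863)·0.3863^2 = 0.6137·0.149213 = 0.091575

Final: 0.091575


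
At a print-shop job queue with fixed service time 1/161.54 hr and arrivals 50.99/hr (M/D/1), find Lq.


ρ = 50.99/161.54 = 0.3156
M/D/1: Lq = ρ²/(2(1−ρ)) = 0.09963/(2·0.6844) = 0.07279

Final: 0.07279


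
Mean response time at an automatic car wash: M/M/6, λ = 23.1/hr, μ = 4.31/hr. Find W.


a = 5.3596; ρ = 0.8933; P₀ = 0.002347
Lq = P₀·a^c·ρ/(c!(1−ρ)²) = 6.05914
Wq = Lq/λ = 6.05914/23.1 = 0.26230 hr
W = Wq + 1/μ = 0.26230 + 0.23202 = 0.49432 hr

Final: 0.49432 hr


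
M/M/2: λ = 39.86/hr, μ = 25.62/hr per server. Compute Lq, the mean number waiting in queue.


a = λ/μ = 1.5558; ρ = a/2 = 0.7779
P₀ = 0.124918
Lq = P₀·a^c·ρ / (c!·(1−ρ)²) = 0.124918·2.42056·0.7779/(2·0.04932)
= 2.38436

Final: 2.38436


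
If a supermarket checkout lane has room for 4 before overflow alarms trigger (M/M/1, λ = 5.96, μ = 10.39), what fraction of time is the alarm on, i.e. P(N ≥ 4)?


ρ = 5.96/10.39 = 0.5736
P(N ≥ n) = ρ^n = 0.5736^4 = 0.108274

Final: 0.108274


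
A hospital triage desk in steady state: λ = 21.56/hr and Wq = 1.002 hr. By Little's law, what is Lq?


Lq = λWq = 21.56·1.002 = 21.6031

Final: 21.6031


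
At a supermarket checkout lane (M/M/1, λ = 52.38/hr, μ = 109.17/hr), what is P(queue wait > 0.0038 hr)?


ρ = 52.38/109.17 = 0.4798
P(Wq > t) = ρ·e^{−(μ−λ)t} = 0.4798·e^{−0.2158}
= 0.4798·0.805895 = 0.386670

Final: 0.386670


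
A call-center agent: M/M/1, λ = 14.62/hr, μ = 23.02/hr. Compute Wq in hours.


ρ = 14.62/23.02 = 0.6351
Wq = ρ/(μ−λ) = 0.6351/(23.02 − 14.62) = 0.6351/8.40 = 0.07561 hr

Final: 0.07561 hr


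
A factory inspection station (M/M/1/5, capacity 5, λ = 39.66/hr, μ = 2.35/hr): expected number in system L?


ρ = 39.66/2.35 = 16.8766
L = ρ[1 − (K+1)ρ^K + Kρ^(K+1)] / [(1−ρ)(1−ρ^(K+1))]
Numerator: 16.8766·(1 − 6·1369065.536156 + 5·23105165.601684) = 1811051720.634089
Denominator: (-15.8766)·(-23105164.601684) = 366831357.995240
L = 1811051720.634089/366831357.995240 = 4.9370

Final: 4.9370


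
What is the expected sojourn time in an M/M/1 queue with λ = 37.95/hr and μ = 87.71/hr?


W = 1/(μ−λ) = 1/(87.71 − 37.95) = 1/49.76 = 0.02010 hr

Final: 0.02010 hr


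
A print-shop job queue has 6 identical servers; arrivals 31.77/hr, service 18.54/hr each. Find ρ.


ρ = λ/(cμ) = 31.77/(6·18.54) = 31.77/111.24 = 0.2856

Final: 0.2856


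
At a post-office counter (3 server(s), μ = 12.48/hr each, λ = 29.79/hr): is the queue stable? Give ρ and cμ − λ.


Total capacity cμ = 3·12.48 = 37.44/hr
ρ = λ/(cμ) = 29.79/37.44 = 0.7957
Stable ⇔ ρ < 1: YES
Spare capacity = cμ − λ = 37.44 − 29.79 = 7.65/hr

Final: ρ = 0.7957; stable; margin = 7.65/hr


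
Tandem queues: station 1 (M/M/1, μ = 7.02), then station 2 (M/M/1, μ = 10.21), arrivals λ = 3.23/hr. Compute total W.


Each node sees arrival rate λ = 3.23/hr (tandem ⇒ throughput preserved).
W₁ = 1/(μ₁−λ) = 1/(7.02−3.23) = 0.26385 hr
W₂ = 1/(μ₂−λ) = 1/(10.21−3.23) = 0.14327 hr
W_total = W₁ + W₂ = 0.26385 + 0.14327 = 0.40712 hr

Final: 0.40712 hr


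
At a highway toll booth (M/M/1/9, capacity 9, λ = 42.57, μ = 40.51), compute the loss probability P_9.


ρ = λ/μ = 42.57/40.51 = 1.0509
P_K = (1−ρ)ρ^K/(1−ρ^(K+1)) = (-0.05085·1.562689)/(1 − 1.642155)
= -0.079465/-0.642155 = 0.123748

Final: 0.123748


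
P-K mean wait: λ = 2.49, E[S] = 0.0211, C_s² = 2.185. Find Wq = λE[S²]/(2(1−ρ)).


ρ = λ·E[S] = 2.49·0.0211 = 0.05254
E[S²] = E[S]²(1+C_s²) = 0.0211²·(1+2.185) = 0.001418
Wq = λ·E[S²]/(2(1−ρ)) = 2.49·0.001418/(2·0.9475) = 0.001863 hr

Final: 0.001863 hr


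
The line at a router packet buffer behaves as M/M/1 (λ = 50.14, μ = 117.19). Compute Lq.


ρ = 50.14/117.19 = 0.4279
Lq = ρ²/(1−ρ) = 0.1831/0.5721 = 0.3199

Final: 0.3199


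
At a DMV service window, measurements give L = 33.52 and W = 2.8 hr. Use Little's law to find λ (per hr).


λ = L/W = 33.52/2.8 = 11.9714 /hr

Final: 11.9714 /hr


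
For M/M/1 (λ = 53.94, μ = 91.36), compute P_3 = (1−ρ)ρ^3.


ρ = 53.94/91.36 = 0.5904
P_n = (1−ρ)·ρ^n = (1 − 0.5904)·0.5904^3 = 0.4096·0.205809 = 0.084297

Final: 0.084297


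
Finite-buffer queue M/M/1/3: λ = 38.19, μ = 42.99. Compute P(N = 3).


ρ = λ/μ = 38.19/42.99 = 0.8883
P_K = (1−ρ)ρ^K/(1−ρ^(K+1)) = (0.1117·0.701046)/(1 − 0.622772)
= 0.078275/0.377228 = 0.207499

Final: 0.207499


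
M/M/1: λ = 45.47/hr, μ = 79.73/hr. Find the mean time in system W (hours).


W = 1/(μ−λ) = 1/(79.73 − 45.47) = 1/34.26 = 0.02919 hr

Final: 0.02919 hr


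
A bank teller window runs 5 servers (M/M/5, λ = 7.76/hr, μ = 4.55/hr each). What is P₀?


a = λ/μ = 7.76/4.55 = 1.7055; ρ = a/c = 0.3411
Σ_{k=0}^{4} a^k/k! (terms k=0..4) = 1.00000 + 1.70549 + 1.45436 + 0.82680 + 0.35253 = 5.33917
Tail: a^5/(5!(1−ρ)) = 14.42951/(120·0.6589) = 0.18249
P₀ = 1/(5.33917 + 0.18249) = 1/5.52167 = 0.181105

Final: 0.181105


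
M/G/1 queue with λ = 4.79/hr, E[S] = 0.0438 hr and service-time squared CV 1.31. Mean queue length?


ρ = λ·E[S] = 4.79·0.0438 = 0.2098
Lq = ρ²(1+C_s²)/(2(1−ρ)) = 0.04402·(1+1.31)/(2·0.7902)
= 0.04402·2.3100/1.5804 = 0.06434

Final: 0.06434


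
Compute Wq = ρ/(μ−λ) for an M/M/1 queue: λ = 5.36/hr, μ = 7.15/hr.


ρ = 5.36/7.15 = 0.7497
Wq = ρ/(μ−λ) = 0.7497/(7.15 − 5.36) = 0.7497/1.79 = 0.4188 hr

Final: 0.4188 hr


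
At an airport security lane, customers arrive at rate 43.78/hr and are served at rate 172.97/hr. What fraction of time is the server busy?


ρ = λ/μ = 43.78/172.97 = 0.2531

Final: 0.2531


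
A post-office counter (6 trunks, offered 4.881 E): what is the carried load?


B(6,4.881) = 0.182888 (Erlang-B)
Carried load = a(1 − B) = 4.881·(1 − 0.182888) = 4.881·0.817112 = 3.9883 E

Final: 3.9883 Erlangs


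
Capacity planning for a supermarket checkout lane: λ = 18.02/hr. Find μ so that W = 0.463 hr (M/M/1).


W = 1/(μ−λ) ⇒ μ − λ = 1/W = 1/0.463 = 2.1598
μ = λ + 1/W = 18.02 + 2.1598 = 20.1798 per hr

Final: 20.1798 /hr


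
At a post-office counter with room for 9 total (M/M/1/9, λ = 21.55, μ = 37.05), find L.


ρ = 21.55/37.05 = 0.5816
L = ρ[1 − (K+1)ρ^K + Kρ^(K+1)] / [(1−ρ)(1−ρ^(K+1))]
Numerator: 0.5816·(1 − 10·0.007620 + 9·0.004432) = 0.560528
Denominator: (0.4184)·(0.995568) = 0.416499
L = 0.560528/0.416499 = 1.3458

Final: 1.3458


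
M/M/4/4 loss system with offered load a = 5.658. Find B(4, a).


B(c,a) = (a^c/c!) / Σ_{k=0}^{c} a^k/k!
a^4/4! = 42.701244
Σ terms (k=0..4): 1.00000 + 5.65800 + 16.00648 + 30.18823 + 42.70124 = 95.553951
B = 42.701244/95.553951 = 0.446881

Final: 0.446881


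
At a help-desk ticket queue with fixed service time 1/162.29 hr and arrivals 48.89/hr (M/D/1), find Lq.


ρ = 48.89/162.29 = 0.3013
M/D/1: Lq = ρ²/(2(1−ρ)) = 0.09075/(2·0.6987) = 0.06494

Final: 0.06494


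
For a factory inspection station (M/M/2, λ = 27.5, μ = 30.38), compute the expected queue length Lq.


a = λ/μ = 0.9052; ρ = a/2 = 0.4526
P₀ = 0.376841
Lq = P₀·a^c·ρ / (c!·(1−ρ)²) = 0.376841·0.81939·0.4526/(2·0.29965)
= 0.23320

Final: 0.23320


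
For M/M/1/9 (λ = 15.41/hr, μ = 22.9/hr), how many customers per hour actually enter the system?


ρ = 0.6729; P_K = (1−ρ)ρ^9/(1−ρ^10) = 0.009434
λ_eff = λ(1 − P_K) = 15.41·(1 − 0.009434) = 15.41·0.990566 = 15.2646 /hr

Final: 15.2646 /hr


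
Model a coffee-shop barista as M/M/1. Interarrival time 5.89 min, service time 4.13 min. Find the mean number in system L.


λ = 60/5.89 = 10.1868 /hr
μ = 60/4.13 = 14.5278 /hr
ρ = λ/μ = 10.1868/14.5278 = 0.7012
L = ρ/(1−ρ) = 0.7012/0.2988 = 2.3466

Final: 2.3466


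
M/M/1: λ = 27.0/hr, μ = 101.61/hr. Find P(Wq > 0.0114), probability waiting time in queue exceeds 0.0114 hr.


ρ = 27.0/101.61 = 0.2657
P(Wq > t) = ρ·e^{−(μ−λ)t} = 0.2657·e^{−0.8506}
= 0.2657·0.427178 = 0.113511

Final: 0.113511


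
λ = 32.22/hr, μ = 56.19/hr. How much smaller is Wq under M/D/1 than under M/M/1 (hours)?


ρ = 32.22/56.19 = 0.5734
Wq(M/M/1) = ρ/(μ−λ) = 0.5734/23.97 = 0.02392 hr
Wq(M/D/1) = ρ/(2(μ−λ)) = 0.01196 hr
Savings = 0.02392 − 0.01196 = 0.01196 hr

Final: 0.01196 hr


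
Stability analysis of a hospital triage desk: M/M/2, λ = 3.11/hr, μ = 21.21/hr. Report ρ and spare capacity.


Total capacity cμ = 2·21.21 = 42.42/hr
ρ = λ/(cμ) = 3.11/42.42 = 0.07331
Stable ⇔ ρ < 1: YES
Spare capacity = cμ − λ = 42.42 − 3.11 = 39.31/hr

Final: ρ = 0.07331; stable; margin = 39.31/hr


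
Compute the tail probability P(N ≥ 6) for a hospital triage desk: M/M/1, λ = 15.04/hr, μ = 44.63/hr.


ρ = 15.04/44.63 = 0.3370
P(N ≥ n) = ρ^n = 0.3370^6 = 0.001465

Final: 0.001465


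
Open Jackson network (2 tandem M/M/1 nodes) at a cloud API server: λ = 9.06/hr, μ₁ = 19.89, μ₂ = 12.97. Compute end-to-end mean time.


Each node sees arrival rate λ = 9.06/hr (tandem ⇒ throughput preserved).
W₁ = 1/(μ₁−λ) = 1/(19.89−9.06) = 0.09234 hr
W₂ = 1/(μ₂−λ) = 1/(12.97−9.06) = 0.25575 hr
W_total = W₁ + W₂ = 0.09234 + 0.25575 = 0.34809 hr

Final: 0.34809 hr


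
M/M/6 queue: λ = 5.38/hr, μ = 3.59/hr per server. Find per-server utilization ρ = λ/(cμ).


ρ = λ/(cμ) = 5.38/(6·3.59) = 5.38/21.54 = 0.2498

Final: 0.2498


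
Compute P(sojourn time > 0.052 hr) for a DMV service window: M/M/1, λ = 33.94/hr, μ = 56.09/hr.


W ~ Exponential(μ−λ) for M/M/1.
μ − λ = 56.09 − 33.94 = 22.1500
P(W > t) = e^{−(μ−λ)t} = e^{−1.1518} = 0.316067

Final: 0.316067


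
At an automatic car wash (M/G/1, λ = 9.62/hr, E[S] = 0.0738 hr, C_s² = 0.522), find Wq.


ρ = λ·E[S] = 9.62·0.0738 = 0.7100
E[S²] = E[S]²(1+C_s²) = 0.0738²·(1+0.522) = 0.008289
Wq = λ·E[S²]/(2(1−ρ)) = 9.62·0.008289/(2·0.2900) = 0.13747 hr

Final: 0.13747 hr


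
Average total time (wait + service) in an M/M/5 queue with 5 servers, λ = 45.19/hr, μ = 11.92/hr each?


a = 3.7911; ρ = 0.7582; P₀ = 0.017650
Lq = P₀·a^c·ρ/(c!(1−ρ)²) = 1.49401
Wq = Lq/λ = 1.49401/45.19 = 0.03306 hr
W = Wq + 1/μ = 0.03306 + 0.08389 = 0.11695 hr

Final: 0.11695 hr


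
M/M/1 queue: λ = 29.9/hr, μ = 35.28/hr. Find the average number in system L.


ρ = λ/μ = 29.9/35.28 = 0.8475
L = ρ/(1−ρ) = 0.8475/(1 − 0.8475) = 0.8475/0.1525 = 5.5576

Final: 5.5576


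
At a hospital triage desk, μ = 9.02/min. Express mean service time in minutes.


Mean service time = 1/μ = 1/9.02 minute = 0.11086 minute
In minutes: 0.11086 × 1 = 0.1109 min

Final: 0.1109 min


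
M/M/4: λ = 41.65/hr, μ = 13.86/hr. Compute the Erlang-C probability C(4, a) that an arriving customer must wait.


a = λ/μ = 3.0051; ρ = a/4 = 0.7513
P₀ = 0.037449 (from M/M/c formula)
C(c,a) = [a^c/(c!(1−ρ))]·P₀ = [81.54683/(24·0.2487)]·0.037449
= 13.66013·0.037449 = 0.511556

Final: 0.511556


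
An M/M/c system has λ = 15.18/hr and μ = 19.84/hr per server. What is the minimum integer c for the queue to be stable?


Stability requires cμ > λ ⇔ c > λ/μ.
λ/μ = 15.18/19.84 = 0.7651
Minimum integer c = ⌊0.7651⌋ + 1 = 1
Check: 1·19.84 = 19.84 > 15.18, while 0·19.84 = 0.00 ≤ 15.18

Final: 1 servers


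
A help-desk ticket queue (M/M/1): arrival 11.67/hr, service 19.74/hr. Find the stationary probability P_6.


ρ = 11.67/19.74 = 0.5912
P_n = (1−ρ)·ρ^n = (1 − 0.5912)·0.5912^6 = 0.4088·0.042692 = 0.017453

Final: 0.017453


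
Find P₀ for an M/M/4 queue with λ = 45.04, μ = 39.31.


a = λ/μ = 45.04/39.31 = 1.1458; ρ = a/c = 0.2864
Σ_{k=0}^{3} a^k/k! (terms k=0..3) = 1.00000 + 1.14576 + 0.65639 + 0.25069 = 3.05284
Tail: a^4/(4!(1−ρ)) = 1.72338/(24·0.7136) = 0.10063
P₀ = 1/(3.05284 + 0.10063) = 1/3.15347 = 0.317111

Final: 0.317111


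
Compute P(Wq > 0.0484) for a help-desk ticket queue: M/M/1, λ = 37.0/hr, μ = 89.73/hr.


ρ = 37.0/89.73 = 0.4123
P(Wq > t) = ρ·e^{−(μ−λ)t} = 0.4123·e^{−2.5521}
= 0.4123·0.077915 = 0.032128

Final: 0.032128


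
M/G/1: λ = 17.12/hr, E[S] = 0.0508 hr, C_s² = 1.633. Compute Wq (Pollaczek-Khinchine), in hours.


ρ = λ·E[S] = 17.12·0.0508 = 0.8697
E[S²] = E[S]²(1+C_s²) = 0.0508²·(1+1.633) = 0.006795
Wq = λ·E[S²]/(2(1−ρ)) = 17.12·0.006795/(2·0.1303) = 0.44637 hr

Final: 0.44637 hr


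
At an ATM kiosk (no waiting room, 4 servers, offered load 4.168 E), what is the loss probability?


B(c,a) = (a^c/c!) / Σ_{k=0}^{c} a^k/k!
a^4/4! = 12.574757
Σ terms (k=0..4): 1.00000 + 4.16800 + 8.68611 + 12.06790 + 12.57476 = 38.496774
B = 12.574757/38.496774 = 0.326644

Final: 0.326644


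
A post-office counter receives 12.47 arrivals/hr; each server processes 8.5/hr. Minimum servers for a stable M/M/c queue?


Stability requires cμ > λ ⇔ c > λ/μ.
λ/μ = 12.47/8.5 = 1.4671
Minimum integer c = ⌊1.4671⌋ + 1 = 2
Check: 2·8.5 = 17.00 > 12.47, while 1·8.5 = 8.50 ≤ 12.47

Final: 2 servers


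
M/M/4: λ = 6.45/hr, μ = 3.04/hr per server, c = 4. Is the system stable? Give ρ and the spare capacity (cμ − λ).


Total capacity cμ = 4·3.04 = 12.16/hr
ρ = λ/(cμ) = 6.45/12.16 = 0.5304
Stable ⇔ ρ < 1: YES
Spare capacity = cμ − λ = 12.16 − 6.45 = 5.71/hr

Final: ρ = 0.5304; stable; margin = 5.71/hr


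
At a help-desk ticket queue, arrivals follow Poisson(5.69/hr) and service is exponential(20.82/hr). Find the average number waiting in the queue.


ρ = 5.69/20.82 = 0.2733
Lq = ρ²/(1−ρ) = 0.07469/0.7267 = 0.1028

Final: 0.1028


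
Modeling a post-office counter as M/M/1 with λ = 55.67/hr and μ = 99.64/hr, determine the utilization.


ρ = λ/μ = 55.67/99.64 = 0.5587

Final: 0.5587


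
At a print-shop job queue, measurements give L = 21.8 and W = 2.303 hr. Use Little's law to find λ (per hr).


λ = L/W = 21.8/2.303 = 9.4659 /hr

Final: 9.4659 /hr


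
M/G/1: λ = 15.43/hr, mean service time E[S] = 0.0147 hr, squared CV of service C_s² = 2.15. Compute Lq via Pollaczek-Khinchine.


ρ = λ·E[S] = 15.43·0.0147 = 0.2268
Lq = ρ²(1+C_s²)/(2(1−ρ)) = 0.05145·(1+2.15)/(2·0.7732)
= 0.05145·3.1500/1.5464 = 0.10480

Final: 0.10480


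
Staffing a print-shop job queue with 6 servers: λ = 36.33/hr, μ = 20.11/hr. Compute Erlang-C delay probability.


a = λ/μ = 1.8066; ρ = a/6 = 0.3011
P₀ = 0.164087 (from M/M/c formula)
C(c,a) = [a^c/(c!(1−ρ))]·P₀ = [34.76322/(720·0.6989)]·0.164087
= 0.06908·0.164087 = 0.011336

Final: 0.011336


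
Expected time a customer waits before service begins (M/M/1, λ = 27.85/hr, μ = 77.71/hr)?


ρ = 27.85/77.71 = 0.3584
Wq = ρ/(μ−λ) = 0.3584/(77.71 − 27.85) = 0.3584/49.86 = 0.007188 hr

Final: 0.007188 hr


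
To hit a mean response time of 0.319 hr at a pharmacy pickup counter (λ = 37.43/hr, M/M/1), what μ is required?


W = 1/(μ−λ) ⇒ μ − λ = 1/W = 1/0.319 = 3.1348
μ = λ + 1/W = 37.43 + 3.1348 = 40.5648 per hr

Final: 40.5648 /hr


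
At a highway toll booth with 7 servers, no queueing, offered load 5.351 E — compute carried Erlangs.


B(7,5.351) = 0.142869 (Erlang-B)
Carried load = a(1 − B) = 5.351·(1 − 0.142869) = 5.351·0.857131 = 4.5865 E

Final: 4.5865 Erlangs


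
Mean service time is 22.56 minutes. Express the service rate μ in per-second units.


μ = 1/(service time) in consistent units.
1 second = 0.0166667 min, so μ = 0.0166667/22.56 = 0.0007388 per second

Final: 0.0007388 /sec


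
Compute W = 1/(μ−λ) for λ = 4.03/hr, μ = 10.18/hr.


W = 1/(μ−λ) = 1/(10.18 − 4.03) = 1/6.15 = 0.1626 hr

Final: 0.1626 hr


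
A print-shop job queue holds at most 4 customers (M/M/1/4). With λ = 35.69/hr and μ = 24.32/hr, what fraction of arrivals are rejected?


ρ = λ/μ = 35.69/24.32 = 1.4675
P_K = (1−ρ)ρ^K/(1−ρ^(K+1)) = (-0.4675·4.638012)/(1 − 6.806360)
= -2.168347/-5.806360 = 0.373443

Final: 0.373443


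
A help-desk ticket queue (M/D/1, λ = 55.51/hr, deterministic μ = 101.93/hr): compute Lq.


ρ = 55.51/101.93 = 0.5446
M/D/1: Lq = ρ²/(2(1−ρ)) = 0.2966/(2·0.4554) = 0.32562

Final: 0.32562


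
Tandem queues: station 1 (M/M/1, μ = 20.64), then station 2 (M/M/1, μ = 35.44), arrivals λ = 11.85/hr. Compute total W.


Each node sees arrival rate λ = 11.85/hr (tandem ⇒ throughput preserved).
W₁ = 1/(μ₁−λ) = 1/(20.64−11.85) = 0.11377 hr
W₂ = 1/(μ₂−λ) = 1/(35.44−11.85) = 0.04239 hr
W_total = W₁ + W₂ = 0.11377 + 0.04239 = 0.15616 hr

Final: 0.15616 hr


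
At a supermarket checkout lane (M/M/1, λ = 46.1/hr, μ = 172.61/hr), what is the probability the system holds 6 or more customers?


ρ = 46.1/172.61 = 0.2671
P(N ≥ n) = ρ^n = 0.2671^6 = 0.0003629

Final: 0.0003629


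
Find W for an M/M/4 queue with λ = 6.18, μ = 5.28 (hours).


a = 1.1705; ρ = 0.2926; P₀ = 0.309288
Lq = P₀·a^c·ρ/(c!(1−ρ)²) = 0.01414
Wq = Lq/λ = 0.01414/6.18 = 0.002289 hr
W = Wq + 1/μ = 0.002289 + 0.18939 = 0.19168 hr

Final: 0.19168 hr


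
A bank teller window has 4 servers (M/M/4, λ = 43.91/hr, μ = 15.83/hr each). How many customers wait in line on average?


a = λ/μ = 2.7738; ρ = a/4 = 0.6935
P₀ = 0.052015
Lq = P₀·a^c·ρ / (c!·(1−ρ)²) = 0.052015·59.20114·0.6935/(24·0.09397)
= 0.94690

Final: 0.94690


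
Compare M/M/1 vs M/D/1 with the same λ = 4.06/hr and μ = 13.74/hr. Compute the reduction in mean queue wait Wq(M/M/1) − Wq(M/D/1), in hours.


ρ = 4.06/13.74 = 0.2955
Wq(M/M/1) = ρ/(μ−λ) = 0.2955/9.68 = 0.03053 hr
Wq(M/D/1) = ρ/(2(μ−λ)) = 0.01526 hr
Savings = 0.03053 − 0.01526 = 0.01526 hr

Final: 0.01526 hr


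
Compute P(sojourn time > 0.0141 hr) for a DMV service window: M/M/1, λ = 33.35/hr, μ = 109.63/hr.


W ~ Exponential(μ−λ) for M/M/1.
μ − λ = 109.63 − 33.35 = 76.2800
P(W > t) = e^{−(μ−λ)t} = e^{−1.0755} = 0.341111

Final: 0.341111


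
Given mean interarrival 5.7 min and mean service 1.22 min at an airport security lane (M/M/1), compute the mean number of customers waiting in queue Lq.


λ = 60/5.7 = 10.5263 /hr
μ = 60/1.22 = 49.1803 /hr
ρ = λ/μ = 10.5263/49.1803 = 0.2140
Lq = ρ²/(1−ρ) = 0.04581/0.7860 = 0.05829

Final: 0.05829


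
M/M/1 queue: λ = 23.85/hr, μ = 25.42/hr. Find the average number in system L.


ρ = λ/μ = 23.85/25.42 = 0.9382
L = ρ/(1−ρ) = 0.9382/(1 − 0.9382) = 0.9382/0.06176 = 15.1911

Final: 15.1911


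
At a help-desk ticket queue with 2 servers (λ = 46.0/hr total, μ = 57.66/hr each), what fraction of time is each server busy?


ρ = λ/(cμ) = 46.0/(2·57.66) = 46.0/115.32 = 0.3989

Final: 0.3989


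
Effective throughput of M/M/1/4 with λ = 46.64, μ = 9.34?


ρ = 4.9936; P_K = (1−ρ)ρ^4/(1−ρ^5) = 0.800000
λ_eff = λ(1 − P_K) = 46.64·(1 − 0.800000) = 46.64·0.200000 = 9.3280 /hr

Final: 9.3280 /hr


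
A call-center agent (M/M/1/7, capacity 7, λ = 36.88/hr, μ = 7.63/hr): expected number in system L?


ρ = 36.88/7.63 = 4.8336
L = ρ[1 − (K+1)ρ^K + Kρ^(K+1)] / [(1−ρ)(1−ρ^(K+1))]
Numerator: 4.8336·(1 − 8·61640.282578 + 7·297941.496915) = 7697282.405219
Denominator: (-3.8336)·(-297940.496915) = 1142170.319103
L = 7697282.405219/1142170.319103 = 6.7392

Final: 6.7392


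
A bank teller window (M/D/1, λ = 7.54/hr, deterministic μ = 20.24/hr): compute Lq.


ρ = 7.54/20.24 = 0.3725
M/D/1: Lq = ρ²/(2(1−ρ)) = 0.1388/(2·0.6275) = 0.11059

Final: 0.11059


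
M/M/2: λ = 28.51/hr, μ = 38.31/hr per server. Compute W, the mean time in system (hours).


a = 0.7442; ρ = 0.3721; P₀ = 0.457624
Lq = P₀·a^c·ρ/(c!(1−ρ)²) = 0.11960
Wq = Lq/λ = 0.11960/28.51 = 0.004195 hr
W = Wq + 1/μ = 0.004195 + 0.02610 = 0.03030 hr

Final: 0.03030 hr


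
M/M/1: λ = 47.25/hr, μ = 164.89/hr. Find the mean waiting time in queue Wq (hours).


ρ = 47.25/164.89 = 0.2866
Wq = ρ/(μ−λ) = 0.2866/(164.89 − 47.25) = 0.2866/117.64 = 0.002436 hr

Final: 0.002436 hr


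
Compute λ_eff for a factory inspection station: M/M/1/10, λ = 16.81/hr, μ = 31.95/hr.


ρ = 0.5261; P_K = (1−ρ)ρ^10/(1−ρ^11) = 0.0007709
λ_eff = λ(1 − P_K) = 16.81·(1 − 0.0007709) = 16.81·0.999229 = 16.7970 /hr

Final: 16.7970 /hr


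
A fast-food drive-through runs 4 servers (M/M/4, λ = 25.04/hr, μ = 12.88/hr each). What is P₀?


a = λ/μ = 25.04/12.88 = 1.9441; ρ = a/c = 0.4860
Σ_{k=0}^{3} a^k/k! (terms k=0..3) = 1.00000 + 1.94410 + 1.88976 + 1.22463 = 6.05849
Tail: a^4/(4!(1−ρ)) = 14.28479/(24·0.5140) = 1.15803
P₀ = 1/(6.05849 + 1.15803) = 1/7.21652 = 0.138571

Final: 0.138571


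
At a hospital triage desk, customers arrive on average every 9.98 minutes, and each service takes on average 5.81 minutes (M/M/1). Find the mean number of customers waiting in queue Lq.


λ = 60/9.98 = 6.0120 /hr
μ = 60/5.81 = 10.3270 /hr
ρ = λ/μ = 6.0120/10.3270 = 0.5822
Lq = ρ²/(1−ρ) = 0.3389/0.4178 = 0.8111

Final: 0.8111


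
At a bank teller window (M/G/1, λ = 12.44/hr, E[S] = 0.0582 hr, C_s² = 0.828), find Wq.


ρ = λ·E[S] = 12.44·0.0582 = 0.7240
E[S²] = E[S]²(1+C_s²) = 0.0582²·(1+0.828) = 0.006192
Wq = λ·E[S²]/(2(1−ρ)) = 12.44·0.006192/(2·0.2760) = 0.13955 hr

Final: 0.13955 hr


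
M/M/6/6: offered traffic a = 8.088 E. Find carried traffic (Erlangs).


B(6,8.088) = 0.394515 (Erlang-B)
Carried load = a(1 − B) = 8.088·(1 − 0.394515) = 8.088·0.605485 = 4.8972 E

Final: 4.8972 Erlangs


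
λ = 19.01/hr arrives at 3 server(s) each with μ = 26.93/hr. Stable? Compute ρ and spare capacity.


Total capacity cμ = 3·26.93 = 80.79/hr
ρ = λ/(cμ) = 19.01/80.79 = 0.2353
Stable ⇔ ρ < 1: YES
Spare capacity = cμ − λ = 80.79 − 19.01 = 61.78/hr

Final: ρ = 0.2353; stable; margin = 61.78/hr


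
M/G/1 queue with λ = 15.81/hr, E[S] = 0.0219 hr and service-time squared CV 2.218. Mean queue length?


ρ = λ·E[S] = 15.81·0.0219 = 0.3462
Lq = ρ²(1+C_s²)/(2(1−ρ)) = 0.1199·(1+2.218)/(2·0.6538)
= 0.1199·3.2180/1.3075 = 0.29505

Final: 0.29505


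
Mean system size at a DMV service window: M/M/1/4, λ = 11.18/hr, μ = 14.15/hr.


ρ = 11.18/14.15 = 0.7901
L = ρ[1 − (K+1)ρ^K + Kρ^(K+1)] / [(1−ρ)(1−ρ^(K+1))]
Numerator: 0.7901·(1 − 5·0.389710 + 4·0.307912) = 0.223678
Denominator: (0.2099)·(0.692088) = 0.145265
L = 0.223678/0.145265 = 1.5398

Final: 1.5398


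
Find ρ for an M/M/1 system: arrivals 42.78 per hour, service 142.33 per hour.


ρ = λ/μ = 42.78/142.33 = 0.3006

Final: 0.3006


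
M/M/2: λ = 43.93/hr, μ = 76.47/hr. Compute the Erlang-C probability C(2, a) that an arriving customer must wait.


a = λ/μ = 0.5745; ρ = a/2 = 0.2872
P₀ = 0.553716 (from M/M/c formula)
C(c,a) = [a^c/(c!(1−ρ))]·P₀ = [0.33002/(2·0.7128)]·0.553716
= 0.23151·0.553716 = 0.128189

Final: 0.128189


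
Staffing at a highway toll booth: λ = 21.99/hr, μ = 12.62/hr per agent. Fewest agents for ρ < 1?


Stability requires cμ > λ ⇔ c > λ/μ.
λ/μ = 21.99/12.62 = 1.7425
Minimum integer c = ⌊1.7425⌋ + 1 = 2
Check: 2·12.62 = 25.24 > 21.99, while 1·12.62 = 12.62 ≤ 21.99

Final: 2 servers


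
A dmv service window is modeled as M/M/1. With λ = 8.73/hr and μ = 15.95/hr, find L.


ρ = λ/μ = 8.73/15.95 = 0.5473
L = ρ/(1−ρ) = 0.5473/(1 − 0.5473) = 0.5473/0.4527 = 1.2091

Final: 1.2091


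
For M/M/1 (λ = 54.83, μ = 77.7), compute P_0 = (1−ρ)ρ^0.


ρ = 54.83/77.7 = 0.7057
P_n = (1−ρ)·ρ^n = (1 − 0.7057)·0.7057^0 = 0.2943·1.000000 = 0.294337

Final: 0.294337


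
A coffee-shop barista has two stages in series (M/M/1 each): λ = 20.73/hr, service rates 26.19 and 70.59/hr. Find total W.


Each node sees arrival rate λ = 20.73/hr (tandem ⇒ throughput preserved).
W₁ = 1/(μ₁−λ) = 1/(26.19−20.73) = 0.18315 hr
W₂ = 1/(μ₂−λ) = 1/(70.59−20.73) = 0.02006 hr
W_total = W₁ + W₂ = 0.18315 + 0.02006 = 0.20321 hr

Final: 0.20321 hr


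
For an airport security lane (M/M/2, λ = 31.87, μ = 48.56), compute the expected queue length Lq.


a = λ/μ = 0.6563; ρ = a/2 = 0.3282
P₀ = 0.505853
Lq = P₀·a^c·ρ / (c!·(1−ρ)²) = 0.505853·0.43073·0.3282/(2·0.45138)
= 0.07920

Final: 0.07920


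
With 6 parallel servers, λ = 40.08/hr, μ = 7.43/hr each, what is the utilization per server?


ρ = λ/(cμ) = 40.08/(6·7.43) = 40.08/44.58 = 0.8991

Final: 0.8991


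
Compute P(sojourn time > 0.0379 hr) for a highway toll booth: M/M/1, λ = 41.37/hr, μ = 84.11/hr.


W ~ Exponential(μ−λ) for M/M/1.
μ − λ = 84.11 − 41.37 = 42.7400
P(W > t) = e^{−(μ−λ)t} = e^{−1.6198} = 0.197929

Final: 0.197929


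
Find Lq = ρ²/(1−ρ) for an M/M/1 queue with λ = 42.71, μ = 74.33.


ρ = 42.71/74.33 = 0.5746
Lq = ρ²/(1−ρ) = 0.3302/0.4254 = 0.7761

Final: 0.7761


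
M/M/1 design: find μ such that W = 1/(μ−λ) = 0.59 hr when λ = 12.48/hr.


W = 1/(μ−λ) ⇒ μ − λ = 1/W = 1/0.59 = 1.6949
μ = λ + 1/W = 12.48 + 1.6949 = 14.1749 per hr

Final: 14.1749 /hr


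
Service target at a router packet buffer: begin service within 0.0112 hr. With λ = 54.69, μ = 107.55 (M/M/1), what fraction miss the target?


ρ = 54.69/107.55 = 0.5085
P(Wq > t) = ρ·e^{−(μ−λ)t} = 0.5085·e^{−0.5920}
= 0.5085·0.553202 = 0.281307

Final: 0.281307


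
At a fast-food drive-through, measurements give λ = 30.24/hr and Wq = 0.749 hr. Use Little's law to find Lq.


Lq = λWq = 30.24·0.749 = 22.6498

Final: 22.6498


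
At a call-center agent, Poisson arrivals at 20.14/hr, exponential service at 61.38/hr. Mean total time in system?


W = 1/(μ−λ) = 1/(61.38 − 20.14) = 1/41.24 = 0.02425 hr

Final: 0.02425 hr


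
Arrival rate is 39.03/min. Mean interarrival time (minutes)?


Mean interarrival time = 1/λ = 1/39.03 minute = 0.02562 minute
In minutes: 0.02562 × 1 = 0.02562 min

Final: 0.02562 min


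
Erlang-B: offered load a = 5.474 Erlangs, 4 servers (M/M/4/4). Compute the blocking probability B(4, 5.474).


B(c,a) = (a^c/c!) / Σ_{k=0}^{c} a^k/k!
a^4/4! = 37.411742
Σ terms (k=0..4): 1.00000 + 5.47400 + 14.98234 + 27.33777 + 37.41174 = 86.205853
B = 37.411742/86.205853 = 0.433981

Final: 0.433981


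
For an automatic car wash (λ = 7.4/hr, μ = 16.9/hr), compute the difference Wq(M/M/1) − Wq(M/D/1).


ρ = 7.4/16.9 = 0.4379
Wq(M/M/1) = ρ/(μ−λ) = 0.4379/9.50 = 0.04609 hr
Wq(M/D/1) = ρ/(2(μ−λ)) = 0.02305 hr
Savings = 0.04609 − 0.02305 = 0.02305 hr

Final: 0.02305 hr


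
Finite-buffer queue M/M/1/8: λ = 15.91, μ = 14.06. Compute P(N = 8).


ρ = λ/μ = 15.91/14.06 = 1.1316
P_K = (1−ρ)ρ^K/(1−ρ^(K+1)) = (-0.1316·2.688307)/(1 − 3.042032)
= -0.353725/-2.042032 = 0.173222

Final: 0.173222


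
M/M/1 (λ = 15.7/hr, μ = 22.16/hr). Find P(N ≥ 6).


ρ = 15.7/22.16 = 0.7085
P(N ≥ n) = ρ^n = 0.7085^6 = 0.126468

Final: 0.126468


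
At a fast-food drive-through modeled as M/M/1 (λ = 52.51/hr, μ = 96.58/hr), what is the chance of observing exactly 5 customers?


ρ = 52.51/96.58 = 0.5437
P_n = (1−ρ)·ρ^n = (1 − 0.5437)·0.5437^5 = 0.4563·0.047509 = 0.021679

Final: 0.021679


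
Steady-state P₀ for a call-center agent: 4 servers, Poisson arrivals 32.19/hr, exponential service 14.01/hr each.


a = λ/μ = 32.19/14.01 = 2.2976; ρ = a/c = 0.5744
Σ_{k=0}^{3} a^k/k! (terms k=0..3) = 1.00000 + 2.29764 + 2.63959 + 2.02161 = 7.95884
Tail: a^4/(4!(1−ρ)) = 27.86964/(24·0.4256) = 2.72854
P₀ = 1/(7.95884 + 2.72854) = 1/10.68738 = 0.093568

Final: 0.093568


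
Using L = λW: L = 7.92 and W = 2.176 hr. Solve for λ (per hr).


λ = L/W = 7.92/2.176 = 3.6397 /hr

Final: 3.6397 /hr


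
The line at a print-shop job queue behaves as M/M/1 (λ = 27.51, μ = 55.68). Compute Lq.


ρ = 27.51/55.68 = 0.4941
Lq = ρ²/(1−ρ) = 0.2441/0.5059 = 0.4825

Final: 0.4825


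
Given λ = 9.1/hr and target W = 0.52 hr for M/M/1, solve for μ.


W = 1/(μ−λ) ⇒ μ − λ = 1/W = 1/0.52 = 1.9231
μ = λ + 1/W = 9.1 + 1.9231 = 11.0231 per hr

Final: 11.0231 /hr


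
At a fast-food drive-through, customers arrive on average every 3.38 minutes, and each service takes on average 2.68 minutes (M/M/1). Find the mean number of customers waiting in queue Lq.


λ = 60/3.38 = 17.7515 /hr
μ = 60/2.68 = 22.3881 /hr
ρ = λ/μ = 17.7515/22.3881 = 0.7929
Lq = ρ²/(1−ρ) = 0.6287/0.2071 = 3.0357

Final: 3.0357


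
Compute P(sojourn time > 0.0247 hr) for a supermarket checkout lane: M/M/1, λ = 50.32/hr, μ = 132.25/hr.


W ~ Exponential(μ−λ) for M/M/1.
μ − λ = 132.25 − 50.32 = 81.9300
P(W > t) = e^{−(μ−λ)t} = e^{−2.0237} = 0.132169

Final: 0.132169
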